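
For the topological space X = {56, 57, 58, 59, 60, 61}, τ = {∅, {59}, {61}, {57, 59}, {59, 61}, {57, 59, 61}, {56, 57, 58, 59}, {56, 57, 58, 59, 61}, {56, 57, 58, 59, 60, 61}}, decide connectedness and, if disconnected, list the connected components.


(X, τ) is connected.

Find clopen sets (U ∈ τ with X ∖ U ∈ τ):
  U = ∅, X ∖ U = {56, 57, 58, 59, 60, 61} — both open, so U is clopen.
  U = {56, 57, 58, 59, 60, 61}, X ∖ U = ∅ — both open, so U is clopen.
Only trivial clopens (∅ and X) exist, so (X, τ) is connected.
Compute connected components by grouping points that agree on all clopens:
  component: {56, 57, 58, 59, 60, 61}


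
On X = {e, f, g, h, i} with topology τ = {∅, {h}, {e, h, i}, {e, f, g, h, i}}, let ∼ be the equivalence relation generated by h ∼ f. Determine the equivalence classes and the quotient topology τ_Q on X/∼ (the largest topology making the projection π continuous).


X/∼ = {[e], [f=h], [g], [i]}; |τ_Q| = 2.

Equivalence classes: [e], [f=h], [g], [i].
Quotient map π: X → X/∼ sends e ↦ [e], f ↦ [f=h], g ↦ [g], h ↦ [f=h], i ↦ [i].
For each subset V ⊆ X/∼, compute π^{-1}(V) ⊆ X and check whether π^{-1}(V) ∈ τ. V is open in τ_Q iff π^{-1}(V) ∈ τ.
  V = {}: π^{-1}(V) = ∅ ∈ τ ✓.
  V = {[e]}: π^{-1}(V) = {e} ∉ τ ✗.
  V = {[f=h]}: π^{-1}(V) = {f, h} ∉ τ ✗.
  V = {[e], [f=h]}: π^{-1}(V) = {e, f, h} ∉ τ ✗.
  V = {[g]}: π^{-1}(V) = {g} ∉ τ ✗.
  V = {[e], [g]}: π^{-1}(V) = {e, g} ∉ τ ✗.
  V = {[f=h], [g]}: π^{-1}(V) = {f, g, h} ∉ τ ✗.
  V = {[e], [f=h], [g]}: π^{-1}(V) = {e, f, g, h} ∉ τ ✗.
  V = {[i]}: π^{-1}(V) = {i} ∉ τ ✗.
  V = {[e], [i]}: π^{-1}(V) = {e, i} ∉ τ ✗.
  V = {[f=h], [i]}: π^{-1}(V) = {f, h, i} ∉ τ ✗.
  V = {[e], [f=h], [i]}: π^{-1}(V) = {e, f, h, i} ∉ τ ✗.
  V = {[g], [i]}: π^{-1}(V) = {g, i} ∉ τ ✗.
  V = {[e], [g], [i]}: π^{-1}(V) = {e, g, i} ∉ τ ✗.
  V = {[f=h], [g], [i]}: π^{-1}(V) = {f, g, h, i} ∉ τ ✗.
  V = {[e], [f=h], [g], [i]}: π^{-1}(V) = {e, f, g, h, i} ∈ τ ✓.
Open sets in the quotient: τ_Q = {{}, {[e], [f=h], [g], [i]}} (2 elements).


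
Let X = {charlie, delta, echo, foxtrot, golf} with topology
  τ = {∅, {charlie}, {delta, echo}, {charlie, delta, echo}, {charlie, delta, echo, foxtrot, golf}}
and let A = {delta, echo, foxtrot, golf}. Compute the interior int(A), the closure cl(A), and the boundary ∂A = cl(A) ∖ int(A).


int(A) = {delta, echo}, cl(A) = {delta, echo, foxtrot, golf}, ∂A = {foxtrot, golf}.

Closed sets in (X, τ) are complements of opens:
  closed(X, τ) = {∅, {foxtrot, golf}, {charlie, foxtrot, golf}, {delta, echo, foxtrot, golf}, {charlie, delta, echo, foxtrot, golf}}.
int(A) = ⋃ {U ∈ τ : U ⊆ A}. Opens contained in A: ∅, {delta, echo}.
Taking the union of these: int(A) = {delta, echo}.
cl(A) = ⋂ {C closed : A ⊆ C}. Closed sets containing A: {delta, echo, foxtrot, golf}, {charlie, delta, echo, foxtrot, golf}.
Intersecting these: cl(A) = {delta, echo, foxtrot, golf}.
∂A = cl(A) ∖ int(A) = {delta, echo, foxtrot, golf} ∖ {delta, echo} = {foxtrot, golf}.


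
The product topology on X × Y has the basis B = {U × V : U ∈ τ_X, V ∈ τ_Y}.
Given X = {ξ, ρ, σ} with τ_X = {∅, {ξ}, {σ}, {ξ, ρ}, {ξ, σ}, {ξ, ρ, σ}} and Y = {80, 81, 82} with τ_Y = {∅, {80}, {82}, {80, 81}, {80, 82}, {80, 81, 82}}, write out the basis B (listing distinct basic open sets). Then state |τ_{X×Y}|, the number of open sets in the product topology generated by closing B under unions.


Basis B = {∅ × ∅, {ξ} × {80}, {ξ} × {82}, {σ} × {80}, {σ} × {82}, {ξ} × {80, 81}, {ξ} × {80, 82}, {ξ, ρ} × {80}, {ξ, σ} × {80}, {ξ, ρ} × {82}, {ξ, σ} × {82}, {σ} × {80, 81}, {σ} × {80, 82}, {ξ} × {80, 81, 82}, {ξ, ρ, σ} × {80}, {ξ, ρ, σ} × {82}, {σ} × {80, 81, 82}, {ξ, ρ} × {80, 81}, {ξ, σ} × {80, 81}, {ξ, ρ} × {80, 82}, {ξ, σ} × {80, 82}, {ξ, ρ} × {80, 81, 82}, {ξ, σ} × {80, 81, 82}, {ξ, ρ, σ} × {80, 81}, {ξ, ρ, σ} × {80, 82}, {ξ, ρ, σ} × {80, 81, 82}}; |τ_{X×Y}| = 108.

Enumerate products U × V with U ∈ τ_X, V ∈ τ_Y (deduplicated):
  ∅ × ∅ = {} (∅)
  {ξ} × {80} = {(ξ,80)}
  {ξ} × {82} = {(ξ,82)}
  {σ} × {80} = {(σ,80)}
  {σ} × {82} = {(σ,82)}
  {ξ} × {80, 81} = {(ξ,80), (ξ,81)}
  {ξ} × {80, 82} = {(ξ,80), (ξ,82)}
  {ξ, ρ} × {80} = {(ξ,80), (ρ,80)}
  {ξ, σ} × {80} = {(ξ,80), (σ,80)}
  {ξ, ρ} × {82} = {(ξ,82), (ρ,82)}
  {ξ, σ} × {82} = {(ξ,82), (σ,82)}
  {σ} × {80, 81} = {(σ,80), (σ,81)}
  {σ} × {80, 82} = {(σ,80), (σ,82)}
  {ξ} × {80, 81, 82} = {(ξ,80), (ξ,81), (ξ,82)}
  {ξ, ρ, σ} × {80} = {(ξ,80), (ρ,80), (σ,80)}
  {ξ, ρ, σ} × {82} = {(ξ,82), (ρ,82), (σ,82)}
  {σ} × {80, 81, 82} = {(σ,80), (σ,81), (σ,82)}
  {ξ, ρ} × {80, 81} = {(ξ,80), (ξ,81), (ρ,80), (ρ,81)}
  {ξ, σ} × {80, 81} = {(ξ,80), (ξ,81), (σ,80), (σ,81)}
  {ξ, ρ} × {80, 82} = {(ξ,80), (ξ,82), (ρ,80), (ρ,82)}
  {ξ, σ} × {80, 82} = {(ξ,80), (ξ,82), (σ,80), (σ,82)}
  {ξ, ρ} × {80, 81, 82} = {(ξ,80), (ξ,81), (ξ,82), (ρ,80), (ρ,81), (ρ,82)}
  {ξ, σ} × {80, 81, 82} = {(ξ,80), (ξ,81), (ξ,82), (σ,80), (σ,81), (σ,82)}
  {ξ, ρ, σ} × {80, 81} = {(ξ,80), (ξ,81), (ρ,80), (ρ,81), (σ,80), (σ,81)}
  {ξ, ρ, σ} × {80, 82} = {(ξ,80), (ξ,82), (ρ,80), (ρ,82), (σ,80), (σ,82)}
  {ξ, ρ, σ} × {80, 81, 82} = {(ξ,80), (ξ,81), (ξ,82), (ρ,80), (ρ,81), (ρ,82), (σ,80), (σ,81), (σ,82)}
These 26 distinct sets form the basis B.
Close under arbitrary unions to get τ_{X×Y}; counting gives |τ_{X×Y}| = 108.


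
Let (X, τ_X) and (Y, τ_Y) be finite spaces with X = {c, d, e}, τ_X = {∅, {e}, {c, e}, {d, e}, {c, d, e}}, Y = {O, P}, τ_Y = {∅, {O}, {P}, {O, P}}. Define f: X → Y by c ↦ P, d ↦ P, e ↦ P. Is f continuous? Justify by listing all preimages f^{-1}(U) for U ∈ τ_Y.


f IS continuous.

Compute f^{-1}(U) for each U ∈ τ_Y:
  U = ∅: f^{-1}(U) = ∅ ∈ τ_X ✓.
  U = {O}: f^{-1}(U) = ∅ ∈ τ_X ✓.
  U = {P}: f^{-1}(U) = {c, d, e} ∈ τ_X ✓.
  U = {O, P}: f^{-1}(U) = {c, d, e} ∈ τ_X ✓.
Every preimage lies in τ_X, so f IS continuous.


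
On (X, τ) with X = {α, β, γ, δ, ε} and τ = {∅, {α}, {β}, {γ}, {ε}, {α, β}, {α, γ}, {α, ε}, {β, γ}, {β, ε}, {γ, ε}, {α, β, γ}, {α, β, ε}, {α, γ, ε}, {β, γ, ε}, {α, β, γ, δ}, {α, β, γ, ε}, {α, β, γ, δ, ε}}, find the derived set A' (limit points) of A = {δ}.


A' = ∅

For each x ∈ X, list the open sets U ∈ τ with x ∈ U, then check whether U ∩ (A ∖ {x}) ≠ ∅ for every such U.
  x = α: open {α} ∋ x has {α} ∩ (A ∖ {α}) = ∅, so x is NOT a limit point.
  x = β: open {β} ∋ x has {β} ∩ (A ∖ {β}) = ∅, so x is NOT a limit point.
  x = γ: open {γ} ∋ x has {γ} ∩ (A ∖ {γ}) = ∅, so x is NOT a limit point.
  x = δ: open {α, β, γ, δ} ∋ x has {α, β, γ, δ} ∩ (A ∖ {δ}) = ∅, so x is NOT a limit point.
  x = ε: open {ε} ∋ x has {ε} ∩ (A ∖ {ε}) = ∅, so x is NOT a limit point.
Collecting: A' = ∅.


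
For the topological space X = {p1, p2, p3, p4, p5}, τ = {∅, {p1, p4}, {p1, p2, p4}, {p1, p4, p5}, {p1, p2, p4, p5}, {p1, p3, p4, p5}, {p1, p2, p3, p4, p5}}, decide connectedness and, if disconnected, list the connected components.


(X, τ) is connected.

Find clopen sets (U ∈ τ with X ∖ U ∈ τ):
  U = ∅, X ∖ U = {p1, p2, p3, p4, p5} — both open, so U is clopen.
  U = {p1, p2, p3, p4, p5}, X ∖ U = ∅ — both open, so U is clopen.
Only trivial clopens (∅ and X) exist, so (X, τ) is connected.
Compute connected components by grouping points that agree on all clopens:
  component: {p1, p2, p3, p4, p5}


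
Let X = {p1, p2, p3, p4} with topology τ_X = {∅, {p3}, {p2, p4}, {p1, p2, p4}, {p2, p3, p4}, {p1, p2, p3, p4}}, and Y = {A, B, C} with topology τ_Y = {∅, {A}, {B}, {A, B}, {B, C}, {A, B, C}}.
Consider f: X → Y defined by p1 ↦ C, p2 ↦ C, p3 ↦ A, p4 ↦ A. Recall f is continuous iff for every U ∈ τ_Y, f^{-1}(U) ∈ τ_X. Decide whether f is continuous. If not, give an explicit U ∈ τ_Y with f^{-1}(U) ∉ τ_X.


f is NOT continuous.

Compute f^{-1}(U) for each U ∈ τ_Y:
  U = ∅: f^{-1}(U) = ∅ ∈ τ_X ✓.
  U = {A}: f^{-1}(U) = {p3, p4} ∉ τ_X ✗.
  U = {B}: f^{-1}(U) = ∅ ∈ τ_X ✓.
  U = {A, B}: f^{-1}(U) = {p3, p4} ∉ τ_X ✗.
  U = {B, C}: f^{-1}(U) = {p1, p2} ∉ τ_X ✗.
  U = {A, B, C}: f^{-1}(U) = {p1, p2, p3, p4} ∈ τ_X ✓.
Found U = {A} with f^{-1}(U) = {p3, p4} not in τ_X. Therefore f is NOT continuous.


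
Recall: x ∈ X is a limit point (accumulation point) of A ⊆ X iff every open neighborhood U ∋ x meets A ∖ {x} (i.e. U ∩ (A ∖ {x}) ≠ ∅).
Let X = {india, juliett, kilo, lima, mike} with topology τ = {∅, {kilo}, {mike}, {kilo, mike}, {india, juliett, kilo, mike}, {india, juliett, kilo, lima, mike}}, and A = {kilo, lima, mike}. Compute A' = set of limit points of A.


A' = {india, juliett, lima}

For each x ∈ X, list the open sets U ∈ τ with x ∈ U, then check whether U ∩ (A ∖ {x}) ≠ ∅ for every such U.
  x = india: opens ∋ x are {india, juliett, kilo, mike}, {india, juliett, kilo, lima, mike}; each meets A ∖ {india}, so x IS a limit point.
  x = juliett: opens ∋ x are {india, juliett, kilo, mike}, {india, juliett, kilo, lima, mike}; each meets A ∖ {juliett}, so x IS a limit point.
  x = kilo: open {kilo} ∋ x has {kilo} ∩ (A ∖ {kilo}) = ∅, so x is NOT a limit point.
  x = lima: opens ∋ x are {india, juliett, kilo, lima, mike}; each meets A ∖ {lima}, so x IS a limit point.
  x = mike: open {mike} ∋ x has {mike} ∩ (A ∖ {mike}) = ∅, so x is NOT a limit point.
Collecting: A' = {india, juliett, lima}.


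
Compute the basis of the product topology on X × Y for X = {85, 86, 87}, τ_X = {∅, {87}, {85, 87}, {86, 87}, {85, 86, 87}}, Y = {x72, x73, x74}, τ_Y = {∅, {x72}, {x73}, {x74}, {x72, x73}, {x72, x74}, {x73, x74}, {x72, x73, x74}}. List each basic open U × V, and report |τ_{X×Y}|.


Basis B = {∅ × ∅, {87} × {x72}, {87} × {x73}, {87} × {x74}, {85, 87} × {x72}, {85, 87} × {x73}, {85, 87} × {x74}, {86, 87} × {x72}, {86, 87} × {x73}, {86, 87} × {x74}, {87} × {x72, x73}, {87} × {x72, x74}, {87} × {x73, x74}, {85, 86, 87} × {x72}, {85, 86, 87} × {x73}, {85, 86, 87} × {x74}, {87} × {x72, x73, x74}, {85, 87} × {x72, x73}, {85, 87} × {x72, x74}, {85, 87} × {x73, x74}, {86, 87} × {x72, x73}, {86, 87} × {x72, x74}, {86, 87} × {x73, x74}, {85, 87} × {x72, x73, x74}, {85, 86, 87} × {x72, x73}, {85, 86, 87} × {x72, x74}, {85, 86, 87} × {x73, x74}, {86, 87} × {x72, x73, x74}, {85, 86, 87} × {x72, x73, x74}}; |τ_{X×Y}| = 125.

Enumerate products U × V with U ∈ τ_X, V ∈ τ_Y (deduplicated):
  ∅ × ∅ = {} (∅)
  {87} × {x72} = {(87,x72)}
  {87} × {x73} = {(87,x73)}
  {87} × {x74} = {(87,x74)}
  {85, 87} × {x72} = {(85,x72), (87,x72)}
  {85, 87} × {x73} = {(85,x73), (87,x73)}
  {85, 87} × {x74} = {(85,x74), (87,x74)}
  {86, 87} × {x72} = {(86,x72), (87,x72)}
  {86, 87} × {x73} = {(86,x73), (87,x73)}
  {86, 87} × {x74} = {(86,x74), (87,x74)}
  {87} × {x72, x73} = {(87,x72), (87,x73)}
  {87} × {x72, x74} = {(87,x72), (87,x74)}
  {87} × {x73, x74} = {(87,x73), (87,x74)}
  {85, 86, 87} × {x72} = {(85,x72), (86,x72), (87,x72)}
  {85, 86, 87} × {x73} = {(85,x73), (86,x73), (87,x73)}
  {85, 86, 87} × {x74} = {(85,x74), (86,x74), (87,x74)}
  {87} × {x72, x73, x74} = {(87,x72), (87,x73), (87,x74)}
  {85, 87} × {x72, x73} = {(85,x72), (85,x73), (87,x72), (87,x73)}
  {85, 87} × {x72, x74} = {(85,x72), (85,x74), (87,x72), (87,x74)}
  {85, 87} × {x73, x74} = {(85,x73), (85,x74), (87,x73), (87,x74)}
  {86, 87} × {x72, x73} = {(86,x72), (86,x73), (87,x72), (87,x73)}
  {86, 87} × {x72, x74} = {(86,x72), (86,x74), (87,x72), (87,x74)}
  {86, 87} × {x73, x74} = {(86,x73), (86,x74), (87,x73), (87,x74)}
  {85, 87} × {x72, x73, x74} = {(85,x72), (85,x73), (85,x74), (87,x72), (87,x73), (87,x74)}
  {85, 86, 87} × {x72, x73} = {(85,x72), (85,x73), (86,x72), (86,x73), (87,x72), (87,x73)}
  {85, 86, 87} × {x72, x74} = {(85,x72), (85,x74), (86,x72), (86,x74), (87,x72), (87,x74)}
  {85, 86, 87} × {x73, x74} = {(85,x73), (85,x74), (86,x73), (86,x74), (87,x73), (87,x74)}
  {86, 87} × {x72, x73, x74} = {(86,x72), (86,x73), (86,x74), (87,x72), (87,x73), (87,x74)}
  {85, 86, 87} × {x72, x73, x74} = {(85,x72), (85,x73), (85,x74), (86,x72), (86,x73), (86,x74), (87,x72), (87,x73), (87,x74)}
These 29 distinct sets form the basis B.
Close under arbitrary unions to get τ_{X×Y}; counting gives |τ_{X×Y}| = 125.


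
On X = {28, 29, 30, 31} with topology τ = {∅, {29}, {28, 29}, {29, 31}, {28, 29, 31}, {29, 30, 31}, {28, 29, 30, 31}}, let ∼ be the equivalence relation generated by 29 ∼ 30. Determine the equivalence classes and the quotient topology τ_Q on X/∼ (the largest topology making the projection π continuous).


X/∼ = {[28], [29=30], [31]}; |τ_Q| = 3.

Equivalence classes: [28], [29=30], [31].
Quotient map π: X → X/∼ sends 28 ↦ [28], 29 ↦ [29=30], 30 ↦ [29=30], 31 ↦ [31].
For each subset V ⊆ X/∼, compute π^{-1}(V) ⊆ X and check whether π^{-1}(V) ∈ τ. V is open in τ_Q iff π^{-1}(V) ∈ τ.
  V = {}: π^{-1}(V) = ∅ ∈ τ ✓.
  V = {[28]}: π^{-1}(V) = {28} ∉ τ ✗.
  V = {[29=30]}: π^{-1}(V) = {29, 30} ∉ τ ✗.
  V = {[28], [29=30]}: π^{-1}(V) = {28, 29, 30} ∉ τ ✗.
  V = {[31]}: π^{-1}(V) = {31} ∉ τ ✗.
  V = {[28], [31]}: π^{-1}(V) = {28, 31} ∉ τ ✗.
  V = {[29=30], [31]}: π^{-1}(V) = {29, 30, 31} ∈ τ ✓.
  V = {[28], [29=30], [31]}: π^{-1}(V) = {28, 29, 30, 31} ∈ τ ✓.
Open sets in the quotient: τ_Q = {{}, {[29=30], [31]}, {[28], [29=30], [31]}} (3 elements).


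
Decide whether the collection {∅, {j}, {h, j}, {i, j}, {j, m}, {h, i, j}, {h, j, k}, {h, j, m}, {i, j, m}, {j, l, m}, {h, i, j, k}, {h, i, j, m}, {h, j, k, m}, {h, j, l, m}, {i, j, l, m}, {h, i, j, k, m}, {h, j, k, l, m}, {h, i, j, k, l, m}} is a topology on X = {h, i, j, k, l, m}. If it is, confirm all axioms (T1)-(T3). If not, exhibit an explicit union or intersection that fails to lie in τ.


τ is NOT a topology on X.

Axiom (T1): ∅ ∈ τ? Yes; X ∈ τ? Yes.
Axiom (T2/T3): check pairwise unions and intersections of members of τ.
Counterexample for (T2): {h, j} ∪ {i, j, l, m} = {h, i, j, l, m} ∉ τ. Therefore τ is NOT a topology.


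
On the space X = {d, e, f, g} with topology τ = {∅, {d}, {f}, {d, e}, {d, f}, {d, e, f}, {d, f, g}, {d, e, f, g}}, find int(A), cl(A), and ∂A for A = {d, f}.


int(A) = {d, f}, cl(A) = {d, e, f, g}, ∂A = {e, g}.

Closed sets in (X, τ) are complements of opens:
  closed(X, τ) = {∅, {e}, {g}, {e, g}, {f, g}, {d, e, g}, {e, f, g}, {d, e, f, g}}.
int(A) = ⋃ {U ∈ τ : U ⊆ A}. Opens contained in A: ∅, {d}, {f}, {d, f}.
Taking the union of these: int(A) = {d, f}.
cl(A) = ⋂ {C closed : A ⊆ C}. Closed sets containing A: {d, e, f, g}.
Intersecting these: cl(A) = {d, e, f, g}.
∂A = cl(A) ∖ int(A) = {d, e, f, g} ∖ {d, f} = {e, g}.


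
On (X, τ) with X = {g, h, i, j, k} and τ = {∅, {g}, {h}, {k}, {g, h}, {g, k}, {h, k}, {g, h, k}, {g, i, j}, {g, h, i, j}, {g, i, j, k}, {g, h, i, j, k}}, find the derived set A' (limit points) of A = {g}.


A' = {i, j}

For each x ∈ X, list the open sets U ∈ τ with x ∈ U, then check whether U ∩ (A ∖ {x}) ≠ ∅ for every such U.
  x = g: open {g} ∋ x has {g} ∩ (A ∖ {g}) = ∅, so x is NOT a limit point.
  x = h: open {h} ∋ x has {h} ∩ (A ∖ {h}) = ∅, so x is NOT a limit point.
  x = i: opens ∋ x are {g, i, j}, {g, h, i, j}, {g, i, j, k}, {g, h, i, j, k}; each meets A ∖ {i}, so x IS a limit point.
  x = j: opens ∋ x are {g, i, j}, {g, h, i, j}, {g, i, j, k}, {g, h, i, j, k}; each meets A ∖ {j}, so x IS a limit point.
  x = k: open {k} ∋ x has {k} ∩ (A ∖ {k}) = ∅, so x is NOT a limit point.
Collecting: A' = {i, j}.


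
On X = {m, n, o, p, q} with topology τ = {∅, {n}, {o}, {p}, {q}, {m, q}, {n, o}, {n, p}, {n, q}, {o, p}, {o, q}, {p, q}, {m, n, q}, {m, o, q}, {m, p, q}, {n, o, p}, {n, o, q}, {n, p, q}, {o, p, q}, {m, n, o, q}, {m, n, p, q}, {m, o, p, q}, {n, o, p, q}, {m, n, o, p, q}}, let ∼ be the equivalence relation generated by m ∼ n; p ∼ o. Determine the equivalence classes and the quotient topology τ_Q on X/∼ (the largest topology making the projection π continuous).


X/∼ = {[m=n], [o=p], [q]}; |τ_Q| = 6.

Equivalence classes: [m=n], [o=p], [q].
Quotient map π: X → X/∼ sends m ↦ [m=n], n ↦ [m=n], o ↦ [o=p], p ↦ [o=p], q ↦ [q].
For each subset V ⊆ X/∼, compute π^{-1}(V) ⊆ X and check whether π^{-1}(V) ∈ τ. V is open in τ_Q iff π^{-1}(V) ∈ τ.
  V = {}: π^{-1}(V) = ∅ ∈ τ ✓.
  V = {[m=n]}: π^{-1}(V) = {m, n} ∉ τ ✗.
  V = {[o=p]}: π^{-1}(V) = {o, p} ∈ τ ✓.
  V = {[m=n], [o=p]}: π^{-1}(V) = {m, n, o, p} ∉ τ ✗.
  V = {[q]}: π^{-1}(V) = {q} ∈ τ ✓.
  V = {[m=n], [q]}: π^{-1}(V) = {m, n, q} ∈ τ ✓.
  V = {[o=p], [q]}: π^{-1}(V) = {o, p, q} ∈ τ ✓.
  V = {[m=n], [o=p], [q]}: π^{-1}(V) = {m, n, o, p, q} ∈ τ ✓.
Open sets in the quotient: τ_Q = {{}, {[o=p]}, {[q]}, {[m=n], [q]}, {[o=p], [q]}, {[m=n], [o=p], [q]}} (6 elements).


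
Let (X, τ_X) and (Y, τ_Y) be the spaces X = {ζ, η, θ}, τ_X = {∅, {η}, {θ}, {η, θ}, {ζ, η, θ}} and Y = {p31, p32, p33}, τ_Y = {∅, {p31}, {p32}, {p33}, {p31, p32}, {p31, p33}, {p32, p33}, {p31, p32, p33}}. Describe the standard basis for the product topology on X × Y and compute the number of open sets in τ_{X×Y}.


Basis B = {∅ × ∅, {η} × {p31}, {η} × {p32}, {η} × {p33}, {θ} × {p31}, {θ} × {p32}, {θ} × {p33}, {η} × {p31, p32}, {η} × {p31, p33}, {η, θ} × {p31}, {η} × {p32, p33}, {η, θ} × {p32}, {η, θ} × {p33}, {θ} × {p31, p32}, {θ} × {p31, p33}, {θ} × {p32, p33}, {ζ, η, θ} × {p31}, {ζ, η, θ} × {p32}, {ζ, η, θ} × {p33}, {η} × {p31, p32, p33}, {θ} × {p31, p32, p33}, {η, θ} × {p31, p32}, {η, θ} × {p31, p33}, {η, θ} × {p32, p33}, {ζ, η, θ} × {p31, p32}, {ζ, η, θ} × {p31, p33}, {ζ, η, θ} × {p32, p33}, {η, θ} × {p31, p32, p33}, {ζ, η, θ} × {p31, p32, p33}}; |τ_{X×Y}| = 125.

Enumerate products U × V with U ∈ τ_X, V ∈ τ_Y (deduplicated):
  ∅ × ∅ = {} (∅)
  {η} × {p31} = {(η,p31)}
  {η} × {p32} = {(η,p32)}
  {η} × {p33} = {(η,p33)}
  {θ} × {p31} = {(θ,p31)}
  {θ} × {p32} = {(θ,p32)}
  {θ} × {p33} = {(θ,p33)}
  {η} × {p31, p32} = {(η,p31), (η,p32)}
  {η} × {p31, p33} = {(η,p31), (η,p33)}
  {η, θ} × {p31} = {(η,p31), (θ,p31)}
  {η} × {p32, p33} = {(η,p32), (η,p33)}
  {η, θ} × {p32} = {(η,p32), (θ,p32)}
  {η, θ} × {p33} = {(η,p33), (θ,p33)}
  {θ} × {p31, p32} = {(θ,p31), (θ,p32)}
  {θ} × {p31, p33} = {(θ,p31), (θ,p33)}
  {θ} × {p32, p33} = {(θ,p32), (θ,p33)}
  {ζ, η, θ} × {p31} = {(ζ,p31), (η,p31), (θ,p31)}
  {ζ, η, θ} × {p32} = {(ζ,p32), (η,p32), (θ,p32)}
  {ζ, η, θ} × {p33} = {(ζ,p33), (η,p33), (θ,p33)}
  {η} × {p31, p32, p33} = {(η,p31), (η,p32), (η,p33)}
  {θ} × {p31, p32, p33} = {(θ,p31), (θ,p32), (θ,p33)}
  {η, θ} × {p31, p32} = {(η,p31), (η,p32), (θ,p31), (θ,p32)}
  {η, θ} × {p31, p33} = {(η,p31), (η,p33), (θ,p31), (θ,p33)}
  {η, θ} × {p32, p33} = {(η,p32), (η,p33), (θ,p32), (θ,p33)}
  {ζ, η, θ} × {p31, p32} = {(ζ,p31), (ζ,p32), (η,p31), (η,p32), (θ,p31), (θ,p32)}
  {ζ, η, θ} × {p31, p33} = {(ζ,p31), (ζ,p33), (η,p31), (η,p33), (θ,p31), (θ,p33)}
  {ζ, η, θ} × {p32, p33} = {(ζ,p32), (ζ,p33), (η,p32), (η,p33), (θ,p32), (θ,p33)}
  {η, θ} × {p31, p32, p33} = {(η,p31), (η,p32), (η,p33), (θ,p31), (θ,p32), (θ,p33)}
  {ζ, η, θ} × {p31, p32, p33} = {(ζ,p31), (ζ,p32), (ζ,p33), (η,p31), (η,p32), (η,p33), (θ,p31), (θ,p32), (θ,p33)}
These 29 distinct sets form the basis B.
Close under arbitrary unions to get τ_{X×Y}; counting gives |τ_{X×Y}| = 125.


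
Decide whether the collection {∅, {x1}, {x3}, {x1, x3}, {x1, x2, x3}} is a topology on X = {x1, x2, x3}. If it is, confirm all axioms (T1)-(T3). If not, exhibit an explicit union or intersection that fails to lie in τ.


τ IS a topology on X.

Axiom (T1): ∅ ∈ τ? Yes; X ∈ τ? Yes.
Axiom (T2/T3): check pairwise unions and intersections of members of τ.
All pairwise intersections and unions checked — each lies in τ. Therefore τ satisfies (T1), (T2), (T3): it IS a topology on X.


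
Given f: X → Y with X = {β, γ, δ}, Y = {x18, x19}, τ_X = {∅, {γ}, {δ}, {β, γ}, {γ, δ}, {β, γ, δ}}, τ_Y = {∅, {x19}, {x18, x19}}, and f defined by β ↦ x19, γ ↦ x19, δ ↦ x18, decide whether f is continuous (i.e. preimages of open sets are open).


f IS continuous.

Compute f^{-1}(U) for each U ∈ τ_Y:
  U = ∅: f^{-1}(U) = ∅ ∈ τ_X ✓.
  U = {x19}: f^{-1}(U) = {β, γ} ∈ τ_X ✓.
  U = {x18, x19}: f^{-1}(U) = {β, γ, δ} ∈ τ_X ✓.
Every preimage lies in τ_X, so f IS continuous.


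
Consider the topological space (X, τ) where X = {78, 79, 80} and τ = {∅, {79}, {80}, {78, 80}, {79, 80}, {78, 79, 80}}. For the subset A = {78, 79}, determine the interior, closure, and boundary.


int(A) = {79}, cl(A) = {78, 79}, ∂A = {78}.

Closed sets in (X, τ) are complements of opens:
  closed(X, τ) = {∅, {78}, {79}, {78, 79}, {78, 80}, {78, 79, 80}}.
int(A) = ⋃ {U ∈ τ : U ⊆ A}. Opens contained in A: ∅, {79}.
Taking the union of these: int(A) = {79}.
cl(A) = ⋂ {C closed : A ⊆ C}. Closed sets containing A: {78, 79}, {78, 79, 80}.
Intersecting these: cl(A) = {78, 79}.
∂A = cl(A) ∖ int(A) = {78, 79} ∖ {79} = {78}.


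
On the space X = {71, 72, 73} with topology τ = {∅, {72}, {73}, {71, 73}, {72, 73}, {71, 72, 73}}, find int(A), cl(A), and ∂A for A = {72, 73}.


int(A) = {72, 73}, cl(A) = {71, 72, 73}, ∂A = {71}.

Closed sets in (X, τ) are complements of opens:
  closed(X, τ) = {∅, {71}, {72}, {71, 72}, {71, 73}, {71, 72, 73}}.
int(A) = ⋃ {U ∈ τ : U ⊆ A}. Opens contained in A: ∅, {72}, {73}, {72, 73}.
Taking the union of these: int(A) = {72, 73}.
cl(A) = ⋂ {C closed : A ⊆ C}. Closed sets containing A: {71, 72, 73}.
Intersecting these: cl(A) = {71, 72, 73}.
∂A = cl(A) ∖ int(A) = {71, 72, 73} ∖ {72, 73} = {71}.


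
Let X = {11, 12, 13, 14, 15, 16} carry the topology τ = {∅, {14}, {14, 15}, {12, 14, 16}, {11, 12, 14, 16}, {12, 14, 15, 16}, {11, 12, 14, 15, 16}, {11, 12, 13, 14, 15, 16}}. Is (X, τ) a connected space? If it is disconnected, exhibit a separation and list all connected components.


(X, τ) is connected.

Find clopen sets (U ∈ τ with X ∖ U ∈ τ):
  U = ∅, X ∖ U = {11, 12, 13, 14, 15, 16} — both open, so U is clopen.
  U = {11, 12, 13, 14, 15, 16}, X ∖ U = ∅ — both open, so U is clopen.
Only trivial clopens (∅ and X) exist, so (X, τ) is connected.
Compute connected components by grouping points that agree on all clopens:
  component: {11, 12, 13, 14, 15, 16}


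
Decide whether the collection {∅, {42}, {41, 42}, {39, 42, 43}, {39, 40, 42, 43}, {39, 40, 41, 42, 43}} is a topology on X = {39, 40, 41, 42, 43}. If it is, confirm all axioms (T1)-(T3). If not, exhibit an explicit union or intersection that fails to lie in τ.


τ is NOT a topology on X.

Axiom (T1): ∅ ∈ τ? Yes; X ∈ τ? Yes.
Axiom (T2/T3): check pairwise unions and intersections of members of τ.
Counterexample for (T2): {41, 42} ∪ {39, 42, 43} = {39, 41, 42, 43} ∉ τ. Therefore τ is NOT a topology.


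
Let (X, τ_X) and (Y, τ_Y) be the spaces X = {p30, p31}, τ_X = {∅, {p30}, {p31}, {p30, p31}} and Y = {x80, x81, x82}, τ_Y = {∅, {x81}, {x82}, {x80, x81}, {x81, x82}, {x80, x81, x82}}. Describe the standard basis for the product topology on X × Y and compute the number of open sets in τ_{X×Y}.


Basis B = {∅ × ∅, {p30} × {x81}, {p30} × {x82}, {p31} × {x81}, {p31} × {x82}, {p30} × {x80, x81}, {p30} × {x81, x82}, {p30, p31} × {x81}, {p30, p31} × {x82}, {p31} × {x80, x81}, {p31} × {x81, x82}, {p30} × {x80, x81, x82}, {p31} × {x80, x81, x82}, {p30, p31} × {x80, x81}, {p30, p31} × {x81, x82}, {p30, p31} × {x80, x81, x82}}; |τ_{X×Y}| = 36.

Enumerate products U × V with U ∈ τ_X, V ∈ τ_Y (deduplicated):
  ∅ × ∅ = {} (∅)
  {p30} × {x81} = {(p30,x81)}
  {p30} × {x82} = {(p30,x82)}
  {p31} × {x81} = {(p31,x81)}
  {p31} × {x82} = {(p31,x82)}
  {p30} × {x80, x81} = {(p30,x80), (p30,x81)}
  {p30} × {x81, x82} = {(p30,x81), (p30,x82)}
  {p30, p31} × {x81} = {(p30,x81), (p31,x81)}
  {p30, p31} × {x82} = {(p30,x82), (p31,x82)}
  {p31} × {x80, x81} = {(p31,x80), (p31,x81)}
  {p31} × {x81, x82} = {(p31,x81), (p31,x82)}
  {p30} × {x80, x81, x82} = {(p30,x80), (p30,x81), (p30,x82)}
  {p31} × {x80, x81, x82} = {(p31,x80), (p31,x81), (p31,x82)}
  {p30, p31} × {x80, x81} = {(p30,x80), (p30,x81), (p31,x80), (p31,x81)}
  {p30, p31} × {x81, x82} = {(p30,x81), (p30,x82), (p31,x81), (p31,x82)}
  {p30, p31} × {x80, x81, x82} = {(p30,x80), (p30,x81), (p30,x82), (p31,x80), (p31,x81), (p31,x82)}
These 16 distinct sets form the basis B.
Close under arbitrary unions to get τ_{X×Y}; counting gives |τ_{X×Y}| = 36.


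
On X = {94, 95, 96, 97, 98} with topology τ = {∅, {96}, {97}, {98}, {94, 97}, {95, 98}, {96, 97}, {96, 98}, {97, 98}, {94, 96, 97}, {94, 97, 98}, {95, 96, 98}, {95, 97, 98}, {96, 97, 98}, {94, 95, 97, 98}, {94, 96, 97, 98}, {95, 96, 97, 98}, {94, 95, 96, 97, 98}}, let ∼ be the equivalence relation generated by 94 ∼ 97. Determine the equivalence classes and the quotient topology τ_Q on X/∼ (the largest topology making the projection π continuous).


X/∼ = {[94=97], [95], [96], [98]}; |τ_Q| = 12.

Equivalence classes: [94=97], [95], [96], [98].
Quotient map π: X → X/∼ sends 94 ↦ [94=97], 95 ↦ [95], 96 ↦ [96], 97 ↦ [94=97], 98 ↦ [98].
For each subset V ⊆ X/∼, compute π^{-1}(V) ⊆ X and check whether π^{-1}(V) ∈ τ. V is open in τ_Q iff π^{-1}(V) ∈ τ.
  V = {}: π^{-1}(V) = ∅ ∈ τ ✓.
  V = {[94=97]}: π^{-1}(V) = {94, 97} ∈ τ ✓.
  V = {[95]}: π^{-1}(V) = {95} ∉ τ ✗.
  V = {[94=97], [95]}: π^{-1}(V) = {94, 95, 97} ∉ τ ✗.
  V = {[96]}: π^{-1}(V) = {96} ∈ τ ✓.
  V = {[94=97], [96]}: π^{-1}(V) = {94, 96, 97} ∈ τ ✓.
  V = {[95], [96]}: π^{-1}(V) = {95, 96} ∉ τ ✗.
  V = {[94=97], [95], [96]}: π^{-1}(V) = {94, 95, 96, 97} ∉ τ ✗.
  V = {[98]}: π^{-1}(V) = {98} ∈ τ ✓.
  V = {[94=97], [98]}: π^{-1}(V) = {94, 97, 98} ∈ τ ✓.
  V = {[95], [98]}: π^{-1}(V) = {95, 98} ∈ τ ✓.
  V = {[94=97], [95], [98]}: π^{-1}(V) = {94, 95, 97, 98} ∈ τ ✓.
  V = {[96], [98]}: π^{-1}(V) = {96, 98} ∈ τ ✓.
  V = {[94=97], [96], [98]}: π^{-1}(V) = {94, 96, 97, 98} ∈ τ ✓.
  V = {[95], [96], [98]}: π^{-1}(V) = {95, 96, 98} ∈ τ ✓.
  V = {[94=97], [95], [96], [98]}: π^{-1}(V) = {94, 95, 96, 97, 98} ∈ τ ✓.
Open sets in the quotient: τ_Q = {{}, {[94=97]}, {[96]}, {[94=97], [96]}, {[98]}, {[94=97], [98]}, {[95], [98]}, {[94=97], [95], [98]}, {[96], [98]}, {[94=97], [96], [98]}, {[95], [96], [98]}, {[94=97], [95], [96], [98]}} (12 elements).


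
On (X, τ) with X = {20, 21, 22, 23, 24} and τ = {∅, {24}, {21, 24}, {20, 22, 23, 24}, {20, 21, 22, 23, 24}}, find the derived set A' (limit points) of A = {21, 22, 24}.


A' = {20, 21, 22, 23}

For each x ∈ X, list the open sets U ∈ τ with x ∈ U, then check whether U ∩ (A ∖ {x}) ≠ ∅ for every such U.
  x = 20: opens ∋ x are {20, 22, 23, 24}, {20, 21, 22, 23, 24}; each meets A ∖ {20}, so x IS a limit point.
  x = 21: opens ∋ x are {21, 24}, {20, 21, 22, 23, 24}; each meets A ∖ {21}, so x IS a limit point.
  x = 22: opens ∋ x are {20, 22, 23, 24}, {20, 21, 22, 23, 24}; each meets A ∖ {22}, so x IS a limit point.
  x = 23: opens ∋ x are {20, 22, 23, 24}, {20, 21, 22, 23, 24}; each meets A ∖ {23}, so x IS a limit point.
  x = 24: open {24} ∋ x has {24} ∩ (A ∖ {24}) = ∅, so x is NOT a limit point.
Collecting: A' = {20, 21, 22, 23}.


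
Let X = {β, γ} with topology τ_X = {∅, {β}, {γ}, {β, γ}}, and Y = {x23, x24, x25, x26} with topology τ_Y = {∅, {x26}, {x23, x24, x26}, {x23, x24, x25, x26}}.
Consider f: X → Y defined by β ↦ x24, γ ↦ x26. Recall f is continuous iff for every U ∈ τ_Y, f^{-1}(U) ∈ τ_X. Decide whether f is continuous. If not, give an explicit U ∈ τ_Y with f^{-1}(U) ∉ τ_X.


f IS continuous.

Compute f^{-1}(U) for each U ∈ τ_Y:
  U = ∅: f^{-1}(U) = ∅ ∈ τ_X ✓.
  U = {x26}: f^{-1}(U) = {γ} ∈ τ_X ✓.
  U = {x23, x24, x26}: f^{-1}(U) = {β, γ} ∈ τ_X ✓.
  U = {x23, x24, x25, x26}: f^{-1}(U) = {β, γ} ∈ τ_X ✓.
Every preimage lies in τ_X, so f IS continuous.


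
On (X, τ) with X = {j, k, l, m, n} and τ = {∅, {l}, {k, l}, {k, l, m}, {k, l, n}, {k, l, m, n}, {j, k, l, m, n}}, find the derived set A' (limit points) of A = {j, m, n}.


A' = {j}

For each x ∈ X, list the open sets U ∈ τ with x ∈ U, then check whether U ∩ (A ∖ {x}) ≠ ∅ for every such U.
  x = j: opens ∋ x are {j, k, l, m, n}; each meets A ∖ {j}, so x IS a limit point.
  x = k: open {k, l} ∋ x has {k, l} ∩ (A ∖ {k}) = ∅, so x is NOT a limit point.
  x = l: open {l} ∋ x has {l} ∩ (A ∖ {l}) = ∅, so x is NOT a limit point.
  x = m: open {k, l, m} ∋ x has {k, l, m} ∩ (A ∖ {m}) = ∅, so x is NOT a limit point.
  x = n: open {k, l, n} ∋ x has {k, l, n} ∩ (A ∖ {n}) = ∅, so x is NOT a limit point.
Collecting: A' = {j}.


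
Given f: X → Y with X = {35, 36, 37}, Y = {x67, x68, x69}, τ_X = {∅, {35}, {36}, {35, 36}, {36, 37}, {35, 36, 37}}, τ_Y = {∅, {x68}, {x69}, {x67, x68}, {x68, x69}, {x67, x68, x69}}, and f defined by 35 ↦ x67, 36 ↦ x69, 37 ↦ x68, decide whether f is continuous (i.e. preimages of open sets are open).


f is NOT continuous.

Compute f^{-1}(U) for each U ∈ τ_Y:
  U = ∅: f^{-1}(U) = ∅ ∈ τ_X ✓.
  U = {x68}: f^{-1}(U) = {37} ∉ τ_X ✗.
  U = {x69}: f^{-1}(U) = {36} ∈ τ_X ✓.
  U = {x67, x68}: f^{-1}(U) = {35, 37} ∉ τ_X ✗.
  U = {x68, x69}: f^{-1}(U) = {36, 37} ∈ τ_X ✓.
  U = {x67, x68, x69}: f^{-1}(U) = {35, 36, 37} ∈ τ_X ✓.
Found U = {x68} with f^{-1}(U) = {37} not in τ_X. Therefore f is NOT continuous.


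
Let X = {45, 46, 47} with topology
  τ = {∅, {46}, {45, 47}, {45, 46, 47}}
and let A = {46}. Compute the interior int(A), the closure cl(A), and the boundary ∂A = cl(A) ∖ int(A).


int(A) = {46}, cl(A) = {46}, ∂A = ∅.

Closed sets in (X, τ) are complements of opens:
  closed(X, τ) = {∅, {46}, {45, 47}, {45, 46, 47}}.
int(A) = ⋃ {U ∈ τ : U ⊆ A}. Opens contained in A: ∅, {46}.
Taking the union of these: int(A) = {46}.
cl(A) = ⋂ {C closed : A ⊆ C}. Closed sets containing A: {46}, {45, 46, 47}.
Intersecting these: cl(A) = {46}.
∂A = cl(A) ∖ int(A) = {46} ∖ {46} = ∅.


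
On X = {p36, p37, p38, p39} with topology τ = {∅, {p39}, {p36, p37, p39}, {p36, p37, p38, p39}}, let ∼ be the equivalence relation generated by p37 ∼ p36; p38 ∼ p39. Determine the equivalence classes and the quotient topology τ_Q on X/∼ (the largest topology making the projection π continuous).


X/∼ = {[p36=p37], [p38=p39]}; |τ_Q| = 2.

Equivalence classes: [p36=p37], [p38=p39].
Quotient map π: X → X/∼ sends p36 ↦ [p36=p37], p37 ↦ [p36=p37], p38 ↦ [p38=p39], p39 ↦ [p38=p39].
For each subset V ⊆ X/∼, compute π^{-1}(V) ⊆ X and check whether π^{-1}(V) ∈ τ. V is open in τ_Q iff π^{-1}(V) ∈ τ.
  V = {}: π^{-1}(V) = ∅ ∈ τ ✓.
  V = {[p36=p37]}: π^{-1}(V) = {p36, p37} ∉ τ ✗.
  V = {[p38=p39]}: π^{-1}(V) = {p38, p39} ∉ τ ✗.
  V = {[p36=p37], [p38=p39]}: π^{-1}(V) = {p36, p37, p38, p39} ∈ τ ✓.
Open sets in the quotient: τ_Q = {{}, {[p36=p37], [p38=p39]}} (2 elements).


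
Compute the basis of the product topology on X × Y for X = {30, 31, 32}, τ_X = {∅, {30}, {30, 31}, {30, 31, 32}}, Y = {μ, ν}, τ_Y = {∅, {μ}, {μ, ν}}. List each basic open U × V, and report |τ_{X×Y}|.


Basis B = {∅ × ∅, {30} × {μ}, {30} × {μ, ν}, {30, 31} × {μ}, {30, 31, 32} × {μ}, {30, 31} × {μ, ν}, {30, 31, 32} × {μ, ν}}; |τ_{X×Y}| = 10.

Enumerate products U × V with U ∈ τ_X, V ∈ τ_Y (deduplicated):
  ∅ × ∅ = {} (∅)
  {30} × {μ} = {(30,μ)}
  {30} × {μ, ν} = {(30,μ), (30,ν)}
  {30, 31} × {μ} = {(30,μ), (31,μ)}
  {30, 31, 32} × {μ} = {(30,μ), (31,μ), (32,μ)}
  {30, 31} × {μ, ν} = {(30,μ), (30,ν), (31,μ), (31,ν)}
  {30, 31, 32} × {μ, ν} = {(30,μ), (30,ν), (31,μ), (31,ν), (32,μ), (32,ν)}
These 7 distinct sets form the basis B.
Close under arbitrary unions to get τ_{X×Y}; counting gives |τ_{X×Y}| = 10.


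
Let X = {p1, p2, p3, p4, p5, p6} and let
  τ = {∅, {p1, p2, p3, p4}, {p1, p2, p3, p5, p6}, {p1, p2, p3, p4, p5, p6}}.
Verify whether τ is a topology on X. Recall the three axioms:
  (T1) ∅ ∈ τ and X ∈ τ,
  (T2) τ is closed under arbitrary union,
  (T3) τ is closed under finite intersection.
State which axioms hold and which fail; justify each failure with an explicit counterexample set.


τ is NOT a topology on X.

Axiom (T1): ∅ ∈ τ? Yes; X ∈ τ? Yes.
Axiom (T2/T3): check pairwise unions and intersections of members of τ.
Counterexample for (T3): {p1, p2, p3, p4} ∩ {p1, p2, p3, p5, p6} = {p1, p2, p3} ∉ τ. Therefore τ is NOT a topology.


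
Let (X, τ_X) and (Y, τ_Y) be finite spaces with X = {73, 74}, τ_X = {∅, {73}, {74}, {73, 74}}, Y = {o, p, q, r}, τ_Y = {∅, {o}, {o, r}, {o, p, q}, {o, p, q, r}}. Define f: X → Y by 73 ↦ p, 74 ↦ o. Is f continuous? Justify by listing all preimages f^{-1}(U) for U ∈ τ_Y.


f IS continuous.

Compute f^{-1}(U) for each U ∈ τ_Y:
  U = ∅: f^{-1}(U) = ∅ ∈ τ_X ✓.
  U = {o}: f^{-1}(U) = {74} ∈ τ_X ✓.
  U = {o, r}: f^{-1}(U) = {74} ∈ τ_X ✓.
  U = {o, p, q}: f^{-1}(U) = {73, 74} ∈ τ_X ✓.
  U = {o, p, q, r}: f^{-1}(U) = {73, 74} ∈ τ_X ✓.
Every preimage lies in τ_X, so f IS continuous.


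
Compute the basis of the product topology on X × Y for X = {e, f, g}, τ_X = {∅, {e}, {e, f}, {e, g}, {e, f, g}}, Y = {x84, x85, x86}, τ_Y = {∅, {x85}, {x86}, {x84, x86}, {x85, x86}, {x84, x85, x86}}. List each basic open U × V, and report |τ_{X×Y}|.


Basis B = {∅ × ∅, {e} × {x85}, {e} × {x86}, {e} × {x84, x86}, {e} × {x85, x86}, {e, f} × {x85}, {e, g} × {x85}, {e, f} × {x86}, {e, g} × {x86}, {e} × {x84, x85, x86}, {e, f, g} × {x85}, {e, f, g} × {x86}, {e, f} × {x84, x86}, {e, g} × {x84, x86}, {e, f} × {x85, x86}, {e, g} × {x85, x86}, {e, f} × {x84, x85, x86}, {e, g} × {x84, x85, x86}, {e, f, g} × {x84, x86}, {e, f, g} × {x85, x86}, {e, f, g} × {x84, x85, x86}}; |τ_{X×Y}| = 70.

Enumerate products U × V with U ∈ τ_X, V ∈ τ_Y (deduplicated):
  ∅ × ∅ = {} (∅)
  {e} × {x85} = {(e,x85)}
  {e} × {x86} = {(e,x86)}
  {e} × {x84, x86} = {(e,x84), (e,x86)}
  {e} × {x85, x86} = {(e,x85), (e,x86)}
  {e, f} × {x85} = {(e,x85), (f,x85)}
  {e, g} × {x85} = {(e,x85), (g,x85)}
  {e, f} × {x86} = {(e,x86), (f,x86)}
  {e, g} × {x86} = {(e,x86), (g,x86)}
  {e} × {x84, x85, x86} = {(e,x84), (e,x85), (e,x86)}
  {e, f, g} × {x85} = {(e,x85), (f,x85), (g,x85)}
  {e, f, g} × {x86} = {(e,x86), (f,x86), (g,x86)}
  {e, f} × {x84, x86} = {(e,x84), (e,x86), (f,x84), (f,x86)}
  {e, g} × {x84, x86} = {(e,x84), (e,x86), (g,x84), (g,x86)}
  {e, f} × {x85, x86} = {(e,x85), (e,x86), (f,x85), (f,x86)}
  {e, g} × {x85, x86} = {(e,x85), (e,x86), (g,x85), (g,x86)}
  {e, f} × {x84, x85, x86} = {(e,x84), (e,x85), (e,x86), (f,x84), (f,x85), (f,x86)}
  {e, g} × {x84, x85, x86} = {(e,x84), (e,x85), (e,x86), (g,x84), (g,x85), (g,x86)}
  {e, f, g} × {x84, x86} = {(e,x84), (e,x86), (f,x84), (f,x86), (g,x84), (g,x86)}
  {e, f, g} × {x85, x86} = {(e,x85), (e,x86), (f,x85), (f,x86), (g,x85), (g,x86)}
  {e, f, g} × {x84, x85, x86} = {(e,x84), (e,x85), (e,x86), (f,x84), (f,x85), (f,x86), (g,x84), (g,x85), (g,x86)}
These 21 distinct sets form the basis B.
Close under arbitrary unions to get τ_{X×Y}; counting gives |τ_{X×Y}| = 70.


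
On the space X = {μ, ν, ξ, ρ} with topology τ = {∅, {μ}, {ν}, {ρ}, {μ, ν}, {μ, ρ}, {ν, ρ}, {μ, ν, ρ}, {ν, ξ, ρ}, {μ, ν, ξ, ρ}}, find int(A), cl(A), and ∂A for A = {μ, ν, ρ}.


int(A) = {μ, ν, ρ}, cl(A) = {μ, ν, ξ, ρ}, ∂A = {ξ}.

Closed sets in (X, τ) are complements of opens:
  closed(X, τ) = {∅, {μ}, {ξ}, {μ, ξ}, {ν, ξ}, {ξ, ρ}, {μ, ν, ξ}, {μ, ξ, ρ}, {ν, ξ, ρ}, {μ, ν, ξ, ρ}}.
int(A) = ⋃ {U ∈ τ : U ⊆ A}. Opens contained in A: ∅, {μ}, {ν}, {ρ}, {μ, ν}, {μ, ρ}, {ν, ρ}, {μ, ν, ρ}.
Taking the union of these: int(A) = {μ, ν, ρ}.
cl(A) = ⋂ {C closed : A ⊆ C}. Closed sets containing A: {μ, ν, ξ, ρ}.
Intersecting these: cl(A) = {μ, ν, ξ, ρ}.
∂A = cl(A) ∖ int(A) = {μ, ν, ξ, ρ} ∖ {μ, ν, ρ} = {ξ}.


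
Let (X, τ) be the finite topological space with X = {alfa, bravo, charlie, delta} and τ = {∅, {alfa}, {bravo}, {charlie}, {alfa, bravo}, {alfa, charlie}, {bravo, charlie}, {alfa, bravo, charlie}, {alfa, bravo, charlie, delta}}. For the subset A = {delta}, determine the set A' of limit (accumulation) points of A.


A' = ∅

For each x ∈ X, list the open sets U ∈ τ with x ∈ U, then check whether U ∩ (A ∖ {x}) ≠ ∅ for every such U.
  x = alfa: open {alfa} ∋ x has {alfa} ∩ (A ∖ {alfa}) = ∅, so x is NOT a limit point.
  x = bravo: open {bravo} ∋ x has {bravo} ∩ (A ∖ {bravo}) = ∅, so x is NOT a limit point.
  x = charlie: open {charlie} ∋ x has {charlie} ∩ (A ∖ {charlie}) = ∅, so x is NOT a limit point.
  x = delta: open {alfa, bravo, charlie, delta} ∋ x has {alfa, bravo, charlie, delta} ∩ (A ∖ {delta}) = ∅, so x is NOT a limit point.
Collecting: A' = ∅.


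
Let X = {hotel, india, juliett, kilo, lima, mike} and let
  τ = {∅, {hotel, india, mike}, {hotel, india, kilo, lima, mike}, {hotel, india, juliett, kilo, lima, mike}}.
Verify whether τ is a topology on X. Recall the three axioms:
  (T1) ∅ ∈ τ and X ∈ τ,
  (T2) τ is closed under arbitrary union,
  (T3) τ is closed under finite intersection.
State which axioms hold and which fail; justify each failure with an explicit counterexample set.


τ IS a topology on X.

Axiom (T1): ∅ ∈ τ? Yes; X ∈ τ? Yes.
Axiom (T2/T3): check pairwise unions and intersections of members of τ.
All pairwise intersections and unions checked — each lies in τ. Therefore τ satisfies (T1), (T2), (T3): it IS a topology on X.


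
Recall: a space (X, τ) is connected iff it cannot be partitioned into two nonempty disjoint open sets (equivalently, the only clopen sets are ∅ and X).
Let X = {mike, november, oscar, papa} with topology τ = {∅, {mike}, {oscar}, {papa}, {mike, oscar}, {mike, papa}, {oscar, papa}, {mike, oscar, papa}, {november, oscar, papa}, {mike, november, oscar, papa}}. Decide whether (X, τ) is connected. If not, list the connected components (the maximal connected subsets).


(X, τ) is disconnected; components = [{mike}, {november, oscar, papa}].

Find clopen sets (U ∈ τ with X ∖ U ∈ τ):
  U = ∅, X ∖ U = {mike, november, oscar, papa} — both open, so U is clopen.
  U = {mike}, X ∖ U = {november, oscar, papa} — both open, so U is clopen.
  U = {november, oscar, papa}, X ∖ U = {mike} — both open, so U is clopen.
  U = {mike, november, oscar, papa}, X ∖ U = ∅ — both open, so U is clopen.
Nontrivial clopen(s) exist: e.g. {mike}. So (X, τ) is disconnected.
Compute connected components by grouping points that agree on all clopens:
  component: {mike}
  component: {november, oscar, papa}


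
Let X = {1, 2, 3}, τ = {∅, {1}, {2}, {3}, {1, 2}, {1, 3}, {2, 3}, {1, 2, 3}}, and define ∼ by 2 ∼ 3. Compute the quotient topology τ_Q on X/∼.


X/∼ = {[1], [2=3]}; |τ_Q| = 4.

Equivalence classes: [1], [2=3].
Quotient map π: X → X/∼ sends 1 ↦ [1], 2 ↦ [2=3], 3 ↦ [2=3].
For each subset V ⊆ X/∼, compute π^{-1}(V) ⊆ X and check whether π^{-1}(V) ∈ τ. V is open in τ_Q iff π^{-1}(V) ∈ τ.
  V = {}: π^{-1}(V) = ∅ ∈ τ ✓.
  V = {[1]}: π^{-1}(V) = {1} ∈ τ ✓.
  V = {[2=3]}: π^{-1}(V) = {2, 3} ∈ τ ✓.
  V = {[1], [2=3]}: π^{-1}(V) = {1, 2, 3} ∈ τ ✓.
Open sets in the quotient: τ_Q = {{}, {[1]}, {[2=3]}, {[1], [2=3]}} (4 elements).
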